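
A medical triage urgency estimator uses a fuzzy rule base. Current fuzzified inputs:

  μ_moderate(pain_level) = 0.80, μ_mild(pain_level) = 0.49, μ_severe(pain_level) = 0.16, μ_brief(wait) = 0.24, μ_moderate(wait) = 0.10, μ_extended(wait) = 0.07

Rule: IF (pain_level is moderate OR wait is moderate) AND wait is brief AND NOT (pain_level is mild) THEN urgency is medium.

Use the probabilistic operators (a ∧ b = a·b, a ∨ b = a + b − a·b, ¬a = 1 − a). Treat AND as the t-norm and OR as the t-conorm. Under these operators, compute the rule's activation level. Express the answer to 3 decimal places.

0.100

firing strength: (moderate=0.80 OR moderate=0.10) = 0.8200; AND[a·b] with brief=0.24, ¬mild=1−0.49=0.51 → w = 0.1004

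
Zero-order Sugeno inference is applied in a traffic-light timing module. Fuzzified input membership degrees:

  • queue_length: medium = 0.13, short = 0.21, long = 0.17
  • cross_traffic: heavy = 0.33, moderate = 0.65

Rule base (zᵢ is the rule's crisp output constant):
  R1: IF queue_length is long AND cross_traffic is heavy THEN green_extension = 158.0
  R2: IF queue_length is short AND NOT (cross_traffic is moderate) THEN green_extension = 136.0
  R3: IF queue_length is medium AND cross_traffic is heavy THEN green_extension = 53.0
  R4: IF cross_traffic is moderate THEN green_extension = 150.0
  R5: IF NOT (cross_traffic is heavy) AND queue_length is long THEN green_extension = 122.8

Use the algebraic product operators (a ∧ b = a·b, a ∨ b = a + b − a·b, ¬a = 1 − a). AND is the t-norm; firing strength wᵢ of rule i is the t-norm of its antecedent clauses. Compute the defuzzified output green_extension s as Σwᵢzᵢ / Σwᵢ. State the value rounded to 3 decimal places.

141.628

R1 (z=158.0): long=0.17, heavy=0.33; AND[a·b] → w = 0.0561
R2 (z=136.0): short=0.21, ¬moderate=1−0.65=0.35; AND[a·b] → w = 0.0735
R3 (z=53.0): medium=0.13, heavy=0.33; AND[a·b] → w = 0.0429
R4 (z=150.0): moderate=0.65 → w = 0.6500
R5 (z=122.8): ¬heavy=1−0.33=0.67, long=0.17; AND[a·b] → w = 0.1139
Weighted average = (0.0561·158.0 + 0.0735·136.0 + 0.0429·53.0 + 0.6500·150.0 + 0.1139·122.8) / (0.0561 + 0.0735 + 0.0429 + 0.6500 + 0.1139)
  = 132.6204 / 0.9364 = 141.628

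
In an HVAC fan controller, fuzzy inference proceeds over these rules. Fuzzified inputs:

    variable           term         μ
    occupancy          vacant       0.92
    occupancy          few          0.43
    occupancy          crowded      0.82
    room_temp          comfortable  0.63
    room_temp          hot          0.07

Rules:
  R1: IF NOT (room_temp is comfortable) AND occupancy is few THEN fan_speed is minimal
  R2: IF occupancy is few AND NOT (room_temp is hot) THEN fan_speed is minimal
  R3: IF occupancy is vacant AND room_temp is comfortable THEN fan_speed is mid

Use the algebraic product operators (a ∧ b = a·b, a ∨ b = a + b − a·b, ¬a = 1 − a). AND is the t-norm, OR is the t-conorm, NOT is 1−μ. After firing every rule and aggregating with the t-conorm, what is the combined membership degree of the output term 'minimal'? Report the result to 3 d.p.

0.495

R1: ¬comfortable=1−0.63=0.37, few=0.43; AND[a·b] → w = 0.1591
R2: few=0.43, ¬hot=1−0.07=0.93; AND[a·b] → w = 0.3999
R3: vacant=0.92, comfortable=0.63; AND[a·b] → w = 0.5796
Rules with consequent 'minimal': {R1, R2} → strengths 0.1591, 0.3999
Aggregate via t-conorm [a + b − a·b]: 0.4954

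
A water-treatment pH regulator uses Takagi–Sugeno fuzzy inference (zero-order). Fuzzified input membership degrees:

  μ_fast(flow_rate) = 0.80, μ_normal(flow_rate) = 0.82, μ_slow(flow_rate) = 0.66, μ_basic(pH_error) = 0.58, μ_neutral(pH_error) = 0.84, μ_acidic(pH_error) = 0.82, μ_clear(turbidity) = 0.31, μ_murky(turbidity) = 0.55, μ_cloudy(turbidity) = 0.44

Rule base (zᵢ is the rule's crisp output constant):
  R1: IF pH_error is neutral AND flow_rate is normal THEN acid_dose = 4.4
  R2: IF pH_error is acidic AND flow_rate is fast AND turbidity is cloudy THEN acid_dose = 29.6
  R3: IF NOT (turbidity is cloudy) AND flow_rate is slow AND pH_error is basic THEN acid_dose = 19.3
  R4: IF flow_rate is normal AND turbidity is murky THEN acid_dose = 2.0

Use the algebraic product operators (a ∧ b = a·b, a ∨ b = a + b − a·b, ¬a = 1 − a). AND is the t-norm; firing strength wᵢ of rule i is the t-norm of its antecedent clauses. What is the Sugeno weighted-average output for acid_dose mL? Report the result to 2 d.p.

R1 (z=4.4): neutral=0.84, normal=0.82; AND[a·b] → w = 0.6888
R2 (z=29.6): acidic=0.82, fast=0.80, cloudy=0.44; AND[a·b] → w = 0.2886
R3 (z=19.3): ¬cloudy=1−0.44=0.56, slow=0.66, basic=0.58; AND[a·b] → w = 0.2144
R4 (z=2.0): normal=0.82, murky=0.55; AND[a·b] → w = 0.4510
Weighted average = (0.6888·4.4 + 0.2886·29.6 + 0.2144·19.3 + 0.4510·2.0) / (0.6888 + 0.2886 + 0.2144 + 0.4510)
  = 16.6138 / 1.6428 = 10.11

10.11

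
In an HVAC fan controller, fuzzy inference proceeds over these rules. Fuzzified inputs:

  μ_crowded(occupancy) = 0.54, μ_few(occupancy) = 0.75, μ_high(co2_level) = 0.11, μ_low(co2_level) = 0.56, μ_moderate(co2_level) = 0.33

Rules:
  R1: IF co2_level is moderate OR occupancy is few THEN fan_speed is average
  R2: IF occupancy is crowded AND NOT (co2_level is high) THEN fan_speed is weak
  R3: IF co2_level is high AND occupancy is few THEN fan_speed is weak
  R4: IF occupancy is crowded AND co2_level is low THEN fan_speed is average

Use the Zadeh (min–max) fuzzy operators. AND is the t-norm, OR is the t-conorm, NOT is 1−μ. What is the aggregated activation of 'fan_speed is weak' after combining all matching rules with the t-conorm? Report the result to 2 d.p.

R1: moderate=0.33, few=0.75; OR[max(a, b)] → w = 0.75
R2: crowded=0.54, ¬high=1−0.11=0.89; AND[min(a, b)] → w = 0.54
R3: high=0.11, few=0.75; AND[min(a, b)] → w = 0.11
R4: crowded=0.54, low=0.56; AND[min(a, b)] → w = 0.54
Rules with consequent 'weak': {R2, R3} → strengths 0.54, 0.11
Aggregate via t-conorm [max(a, b)]: 0.54

0.54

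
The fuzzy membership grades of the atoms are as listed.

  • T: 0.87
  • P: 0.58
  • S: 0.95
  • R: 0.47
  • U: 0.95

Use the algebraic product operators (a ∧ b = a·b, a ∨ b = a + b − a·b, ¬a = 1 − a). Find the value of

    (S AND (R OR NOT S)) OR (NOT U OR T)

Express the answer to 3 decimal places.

0.935

NOT S = 1 − 0.9500 = 0.0500
R OR NOT S = a + b − a·b on (0.4700, 0.0500) = 0.4965
S AND (R OR NOT S) = a·b on (0.9500, 0.4965) = 0.4717
NOT U = 1 − 0.9500 = 0.0500
NOT U OR T = a + b − a·b on (0.0500, 0.8700) = 0.8765
(S AND (R OR NOT S)) OR (NOT U OR T) = a + b − a·b on (0.4717, 0.8765) = 0.9348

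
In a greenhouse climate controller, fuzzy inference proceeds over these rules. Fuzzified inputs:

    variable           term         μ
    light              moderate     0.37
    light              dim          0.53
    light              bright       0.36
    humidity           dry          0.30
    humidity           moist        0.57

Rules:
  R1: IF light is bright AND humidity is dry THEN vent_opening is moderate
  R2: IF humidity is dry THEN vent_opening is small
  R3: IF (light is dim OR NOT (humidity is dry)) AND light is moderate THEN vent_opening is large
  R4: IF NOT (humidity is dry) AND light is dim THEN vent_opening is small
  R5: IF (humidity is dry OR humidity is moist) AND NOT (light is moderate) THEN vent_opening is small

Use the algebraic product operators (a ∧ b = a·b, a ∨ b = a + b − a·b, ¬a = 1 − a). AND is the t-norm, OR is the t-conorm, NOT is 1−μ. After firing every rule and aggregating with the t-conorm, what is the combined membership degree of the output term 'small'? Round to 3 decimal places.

R1: bright=0.36, dry=0.30; AND[a·b] → w = 0.1080
R2: dry=0.30 → w = 0.3000
R3: (dim=0.53 OR ¬dry=1−0.30=0.70) = 0.8590; AND[a·b] with moderate=0.37 → w = 0.3178
R4: ¬dry=1−0.30=0.70, dim=0.53; AND[a·b] → w = 0.3710
R5: (dry=0.30 OR moist=0.57) = 0.6990; AND[a·b] with ¬moderate=1−0.37=0.63 → w = 0.4404
Rules with consequent 'small': {R2, R4, R5} → strengths 0.3000, 0.3710, 0.4404
Aggregate via t-conorm [a + b − a·b]: 0.7536

0.754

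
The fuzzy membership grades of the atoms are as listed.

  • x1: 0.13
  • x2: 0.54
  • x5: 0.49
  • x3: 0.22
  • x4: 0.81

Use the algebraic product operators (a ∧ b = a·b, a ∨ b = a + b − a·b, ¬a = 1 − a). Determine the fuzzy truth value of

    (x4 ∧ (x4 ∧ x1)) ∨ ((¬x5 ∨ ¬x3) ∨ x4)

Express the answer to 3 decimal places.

x4 ∧ x1 = a·b on (0.8100, 0.1300) = 0.1053
x4 ∧ (x4 ∧ x1) = a·b on (0.8100, 0.1053) = 0.0853
¬x5 = 1 − 0.4900 = 0.5100
¬x3 = 1 − 0.2200 = 0.7800
¬x5 ∨ ¬x3 = a + b − a·b on (0.5100, 0.7800) = 0.8922
(¬x5 ∨ ¬x3) ∨ x4 = a + b − a·b on (0.8922, 0.8100) = 0.9795
(x4 ∧ (x4 ∧ x1)) ∨ ((¬x5 ∨ ¬x3) ∨ x4) = a + b − a·b on (0.0853, 0.9795) = 0.9813

0.981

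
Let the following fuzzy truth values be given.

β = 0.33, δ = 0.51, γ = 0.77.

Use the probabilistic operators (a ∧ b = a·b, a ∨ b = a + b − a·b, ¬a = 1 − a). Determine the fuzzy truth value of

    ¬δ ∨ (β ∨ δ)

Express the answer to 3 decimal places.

0.833

¬δ = 1 − 0.5100 = 0.4900
β ∨ δ = a + b − a·b on (0.3300, 0.5100) = 0.6717
¬δ ∨ (β ∨ δ) = a + b − a·b on (0.4900, 0.6717) = 0.8326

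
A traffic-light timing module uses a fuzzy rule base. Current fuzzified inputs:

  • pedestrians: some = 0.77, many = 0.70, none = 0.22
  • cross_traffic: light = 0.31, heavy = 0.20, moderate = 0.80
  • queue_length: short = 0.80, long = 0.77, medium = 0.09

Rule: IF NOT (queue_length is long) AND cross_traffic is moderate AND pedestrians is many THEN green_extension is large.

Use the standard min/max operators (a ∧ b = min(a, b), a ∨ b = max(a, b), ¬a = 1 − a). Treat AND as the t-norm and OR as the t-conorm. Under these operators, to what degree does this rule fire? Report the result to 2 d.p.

firing strength: ¬long=1−0.77=0.23, moderate=0.80, many=0.70; AND[min(a, b)] → w = 0.23

0.23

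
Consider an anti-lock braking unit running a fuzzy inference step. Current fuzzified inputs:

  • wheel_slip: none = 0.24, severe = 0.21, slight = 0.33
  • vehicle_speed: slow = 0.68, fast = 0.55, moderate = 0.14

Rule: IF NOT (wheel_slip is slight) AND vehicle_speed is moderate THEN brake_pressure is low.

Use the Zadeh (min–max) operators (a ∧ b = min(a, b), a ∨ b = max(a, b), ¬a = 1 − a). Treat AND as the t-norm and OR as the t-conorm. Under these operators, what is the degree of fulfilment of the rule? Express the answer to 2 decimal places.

0.14

firing strength: ¬slight=1−0.33=0.67, moderate=0.14; AND[min(a, b)] → w = 0.14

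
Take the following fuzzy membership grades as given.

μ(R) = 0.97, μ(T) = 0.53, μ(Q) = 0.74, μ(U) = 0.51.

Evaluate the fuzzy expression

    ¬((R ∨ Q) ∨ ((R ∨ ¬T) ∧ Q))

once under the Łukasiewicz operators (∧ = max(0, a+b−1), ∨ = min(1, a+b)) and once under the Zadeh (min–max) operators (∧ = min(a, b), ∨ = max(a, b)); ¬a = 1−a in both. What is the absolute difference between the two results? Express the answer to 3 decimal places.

Under Łukasiewicz:
  R ∨ Q = min(1, a+b) on (0.97, 0.74) = 1.00
  ¬T = 1 − 0.53 = 0.47
  R ∨ ¬T = min(1, a+b) on (0.97, 0.47) = 1.00
  (R ∨ ¬T) ∧ Q = max(0, a+b−1) on (1.00, 0.74) = 0.74
  (R ∨ Q) ∨ ((R ∨ ¬T) ∧ Q) = min(1, a+b) on (1.00, 0.74) = 1.00
  ¬((R ∨ Q) ∨ ((R ∨ ¬T) ∧ Q)) = 1 − 1.00 = 0.00
  → value = 0.0000
Under Zadeh (min–max):
  R ∨ Q = max(a, b) on (0.97, 0.74) = 0.97
  ¬T = 1 − 0.53 = 0.47
  R ∨ ¬T = max(a, b) on (0.97, 0.47) = 0.97
  (R ∨ ¬T) ∧ Q = min(a, b) on (0.97, 0.74) = 0.74
  (R ∨ Q) ∨ ((R ∨ ¬T) ∧ Q) = max(a, b) on (0.97, 0.74) = 0.97
  ¬((R ∨ Q) ∨ ((R ∨ ¬T) ∧ Q)) = 1 − 0.97 = 0.03
  → value = 0.0300
|0.0000 − 0.0300| = 0.030

0.030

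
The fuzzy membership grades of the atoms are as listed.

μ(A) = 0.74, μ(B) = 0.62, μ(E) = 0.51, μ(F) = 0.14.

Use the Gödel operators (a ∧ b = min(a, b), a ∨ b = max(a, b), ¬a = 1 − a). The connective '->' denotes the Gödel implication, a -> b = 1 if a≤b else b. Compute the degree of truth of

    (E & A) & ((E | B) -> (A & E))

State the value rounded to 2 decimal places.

E & A = min(a, b) on (0.51, 0.74) = 0.51
E | B = max(a, b) on (0.51, 0.62) = 0.62
A & E = min(a, b) on (0.74, 0.51) = 0.51
(E | B) -> (A & E)  [Gödel: 1 if a≤b else b] with a=0.62, b=0.51 → 0.51
(E & A) & ((E | B) -> (A & E)) = min(a, b) on (0.51, 0.51) = 0.51

0.51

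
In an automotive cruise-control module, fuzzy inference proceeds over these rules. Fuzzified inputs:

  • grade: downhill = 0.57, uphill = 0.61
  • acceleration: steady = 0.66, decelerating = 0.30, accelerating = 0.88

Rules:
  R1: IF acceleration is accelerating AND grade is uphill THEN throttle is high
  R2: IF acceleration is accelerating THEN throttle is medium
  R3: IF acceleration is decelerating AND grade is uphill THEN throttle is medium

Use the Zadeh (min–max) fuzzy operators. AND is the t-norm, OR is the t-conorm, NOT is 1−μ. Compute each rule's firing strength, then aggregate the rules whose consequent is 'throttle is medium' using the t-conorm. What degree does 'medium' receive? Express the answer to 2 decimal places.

R1: accelerating=0.88, uphill=0.61; AND[min(a, b)] → w = 0.61
R2: accelerating=0.88 → w = 0.88
R3: decelerating=0.30, uphill=0.61; AND[min(a, b)] → w = 0.30
Rules with consequent 'medium': {R2, R3} → strengths 0.88, 0.30
Aggregate via t-conorm [max(a, b)]: 0.88

0.88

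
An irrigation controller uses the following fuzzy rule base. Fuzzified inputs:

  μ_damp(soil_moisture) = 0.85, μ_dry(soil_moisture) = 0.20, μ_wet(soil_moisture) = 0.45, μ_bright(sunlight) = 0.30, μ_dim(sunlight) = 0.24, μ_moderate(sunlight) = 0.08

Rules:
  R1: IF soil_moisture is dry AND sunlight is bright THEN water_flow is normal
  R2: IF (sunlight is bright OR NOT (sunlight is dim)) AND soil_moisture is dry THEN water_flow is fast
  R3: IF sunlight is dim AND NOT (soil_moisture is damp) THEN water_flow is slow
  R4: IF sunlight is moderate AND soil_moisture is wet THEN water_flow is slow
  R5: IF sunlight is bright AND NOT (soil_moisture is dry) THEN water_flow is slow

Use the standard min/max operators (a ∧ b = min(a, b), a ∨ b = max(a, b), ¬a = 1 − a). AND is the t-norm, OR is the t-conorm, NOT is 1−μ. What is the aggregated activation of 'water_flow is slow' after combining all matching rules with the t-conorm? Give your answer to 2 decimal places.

0.30

R1: dry=0.20, bright=0.30; AND[min(a, b)] → w = 0.20
R2: (bright=0.30 OR ¬dim=1−0.24=0.76) = 0.76; AND[min(a, b)] with dry=0.20 → w = 0.20
R3: dim=0.24, ¬damp=1−0.85=0.15; AND[min(a, b)] → w = 0.15
R4: moderate=0.08, wet=0.45; AND[min(a, b)] → w = 0.08
R5: bright=0.30, ¬dry=1−0.20=0.80; AND[min(a, b)] → w = 0.30
Rules with consequent 'slow': {R3, R4, R5} → strengths 0.15, 0.08, 0.30
Aggregate via t-conorm [max(a, b)]: 0.30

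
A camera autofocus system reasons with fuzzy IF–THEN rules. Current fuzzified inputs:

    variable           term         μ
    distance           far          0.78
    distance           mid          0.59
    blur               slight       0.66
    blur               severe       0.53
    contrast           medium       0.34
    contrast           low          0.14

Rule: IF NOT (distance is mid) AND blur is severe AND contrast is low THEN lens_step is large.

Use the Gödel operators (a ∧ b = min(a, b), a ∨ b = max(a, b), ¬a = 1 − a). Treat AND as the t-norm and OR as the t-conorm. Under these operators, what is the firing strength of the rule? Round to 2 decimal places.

firing strength: ¬mid=1−0.59=0.41, severe=0.53, low=0.14; AND[min(a, b)] → w = 0.14

0.14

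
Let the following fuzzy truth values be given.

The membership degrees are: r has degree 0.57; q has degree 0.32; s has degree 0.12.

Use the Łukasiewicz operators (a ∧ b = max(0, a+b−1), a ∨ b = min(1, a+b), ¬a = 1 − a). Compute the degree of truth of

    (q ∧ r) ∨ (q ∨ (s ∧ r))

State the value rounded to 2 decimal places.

q ∧ r = max(0, a+b−1) on (0.32, 0.57) = 0.00
s ∧ r = max(0, a+b−1) on (0.12, 0.57) = 0.00
q ∨ (s ∧ r) = min(1, a+b) on (0.32, 0.00) = 0.32
(q ∧ r) ∨ (q ∨ (s ∧ r)) = min(1, a+b) on (0.00, 0.32) = 0.32

0.32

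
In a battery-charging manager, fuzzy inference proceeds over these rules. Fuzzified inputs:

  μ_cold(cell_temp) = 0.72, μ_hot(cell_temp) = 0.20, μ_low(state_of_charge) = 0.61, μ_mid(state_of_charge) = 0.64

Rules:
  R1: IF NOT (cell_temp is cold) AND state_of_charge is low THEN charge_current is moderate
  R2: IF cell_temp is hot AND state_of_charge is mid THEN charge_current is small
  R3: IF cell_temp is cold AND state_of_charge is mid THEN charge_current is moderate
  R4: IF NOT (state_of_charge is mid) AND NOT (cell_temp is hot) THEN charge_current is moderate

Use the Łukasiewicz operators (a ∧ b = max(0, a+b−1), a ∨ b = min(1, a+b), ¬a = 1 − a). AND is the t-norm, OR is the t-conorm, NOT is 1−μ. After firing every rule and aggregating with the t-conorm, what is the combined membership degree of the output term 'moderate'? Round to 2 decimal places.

R1: ¬cold=1−0.72=0.28, low=0.61; AND[max(0, a+b−1)] → w = 0.00
R2: hot=0.20, mid=0.64; AND[max(0, a+b−1)] → w = 0.00
R3: cold=0.72, mid=0.64; AND[max(0, a+b−1)] → w = 0.36
R4: ¬mid=1−0.64=0.36, ¬hot=1−0.20=0.80; AND[max(0, a+b−1)] → w = 0.16
Rules with consequent 'moderate': {R1, R3, R4} → strengths 0.00, 0.36, 0.16
Aggregate via t-conorm [min(1, a+b)]: 0.52

0.52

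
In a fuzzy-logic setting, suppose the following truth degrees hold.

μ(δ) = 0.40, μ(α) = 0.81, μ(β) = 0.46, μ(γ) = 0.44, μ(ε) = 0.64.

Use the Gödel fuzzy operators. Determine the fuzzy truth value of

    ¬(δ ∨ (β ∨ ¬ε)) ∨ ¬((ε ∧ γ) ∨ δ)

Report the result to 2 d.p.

0.56

¬ε = 1 − 0.64 = 0.36
β ∨ ¬ε = max(a, b) on (0.46, 0.36) = 0.46
δ ∨ (β ∨ ¬ε) = max(a, b) on (0.40, 0.46) = 0.46
¬(δ ∨ (β ∨ ¬ε)) = 1 − 0.46 = 0.54
ε ∧ γ = min(a, b) on (0.64, 0.44) = 0.44
(ε ∧ γ) ∨ δ = max(a, b) on (0.44, 0.40) = 0.44
¬((ε ∧ γ) ∨ δ) = 1 − 0.44 = 0.56
¬(δ ∨ (β ∨ ¬ε)) ∨ ¬((ε ∧ γ) ∨ δ) = max(a, b) on (0.54, 0.56) = 0.56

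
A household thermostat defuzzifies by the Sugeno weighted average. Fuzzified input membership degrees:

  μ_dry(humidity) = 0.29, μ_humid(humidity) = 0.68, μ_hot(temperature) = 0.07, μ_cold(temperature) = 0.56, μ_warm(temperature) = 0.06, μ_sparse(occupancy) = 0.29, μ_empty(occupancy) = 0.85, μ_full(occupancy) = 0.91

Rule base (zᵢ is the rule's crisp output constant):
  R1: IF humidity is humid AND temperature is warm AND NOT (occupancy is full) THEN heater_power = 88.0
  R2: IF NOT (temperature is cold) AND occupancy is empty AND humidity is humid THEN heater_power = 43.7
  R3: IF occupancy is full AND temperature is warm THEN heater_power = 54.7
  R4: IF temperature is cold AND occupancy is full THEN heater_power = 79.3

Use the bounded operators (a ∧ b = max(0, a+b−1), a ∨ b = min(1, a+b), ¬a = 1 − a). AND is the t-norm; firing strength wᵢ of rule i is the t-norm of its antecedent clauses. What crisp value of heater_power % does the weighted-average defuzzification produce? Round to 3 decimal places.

79.300

R1 (z=88.0): humid=0.68, warm=0.06, ¬full=1−0.91=0.09; AND[max(0, a+b−1)] → w = 0.00
R2 (z=43.7): ¬cold=1−0.56=0.44, empty=0.85, humid=0.68; AND[max(0, a+b−1)] → w = 0.00
R3 (z=54.7): full=0.91, warm=0.06; AND[max(0, a+b−1)] → w = 0.00
R4 (z=79.3): cold=0.56, full=0.91; AND[max(0, a+b−1)] → w = 0.47
Weighted average = (0.00·88.0 + 0.00·43.7 + 0.00·54.7 + 0.47·79.3) / (0.00 + 0.00 + 0.00 + 0.47)
  = 37.2710 / 0.4700 = 79.300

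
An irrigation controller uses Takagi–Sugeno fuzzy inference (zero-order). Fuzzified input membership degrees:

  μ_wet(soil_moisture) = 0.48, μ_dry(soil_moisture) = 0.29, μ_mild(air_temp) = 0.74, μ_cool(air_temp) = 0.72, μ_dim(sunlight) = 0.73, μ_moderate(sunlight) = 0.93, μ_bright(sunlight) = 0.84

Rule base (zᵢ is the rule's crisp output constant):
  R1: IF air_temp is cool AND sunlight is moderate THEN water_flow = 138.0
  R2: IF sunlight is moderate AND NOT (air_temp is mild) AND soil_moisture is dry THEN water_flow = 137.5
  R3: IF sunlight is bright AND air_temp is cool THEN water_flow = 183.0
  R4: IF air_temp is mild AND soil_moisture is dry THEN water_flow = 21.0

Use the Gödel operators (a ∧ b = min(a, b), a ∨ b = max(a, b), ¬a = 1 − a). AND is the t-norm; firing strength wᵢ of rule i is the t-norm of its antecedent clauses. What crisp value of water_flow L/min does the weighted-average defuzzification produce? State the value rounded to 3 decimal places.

R1 (z=138.0): cool=0.72, moderate=0.93; AND[min(a, b)] → w = 0.72
R2 (z=137.5): moderate=0.93, ¬mild=1−0.74=0.26, dry=0.29; AND[min(a, b)] → w = 0.26
R3 (z=183.0): bright=0.84, cool=0.72; AND[min(a, b)] → w = 0.72
R4 (z=21.0): mild=0.74, dry=0.29; AND[min(a, b)] → w = 0.29
Weighted average = (0.72·138.0 + 0.26·137.5 + 0.72·183.0 + 0.29·21.0) / (0.72 + 0.26 + 0.72 + 0.29)
  = 272.9600 / 1.9900 = 137.166

137.166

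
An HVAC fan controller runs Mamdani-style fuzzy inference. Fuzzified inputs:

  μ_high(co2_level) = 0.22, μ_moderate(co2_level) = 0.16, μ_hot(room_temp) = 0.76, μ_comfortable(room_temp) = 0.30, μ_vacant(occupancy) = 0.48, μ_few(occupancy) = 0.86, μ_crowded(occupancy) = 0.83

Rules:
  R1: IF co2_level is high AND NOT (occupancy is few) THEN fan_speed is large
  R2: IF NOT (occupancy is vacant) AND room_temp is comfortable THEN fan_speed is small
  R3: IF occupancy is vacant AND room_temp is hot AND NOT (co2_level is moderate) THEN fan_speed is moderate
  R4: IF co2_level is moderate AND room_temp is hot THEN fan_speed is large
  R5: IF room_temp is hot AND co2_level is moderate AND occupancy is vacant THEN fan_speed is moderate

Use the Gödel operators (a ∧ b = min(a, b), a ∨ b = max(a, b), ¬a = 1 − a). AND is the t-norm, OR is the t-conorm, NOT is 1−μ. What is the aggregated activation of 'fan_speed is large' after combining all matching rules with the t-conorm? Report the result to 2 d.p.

0.16

R1: high=0.22, ¬few=1−0.86=0.14; AND[min(a, b)] → w = 0.14
R2: ¬vacant=1−0.48=0.52, comfortable=0.30; AND[min(a, b)] → w = 0.30
R3: vacant=0.48, hot=0.76, ¬moderate=1−0.16=0.84; AND[min(a, b)] → w = 0.48
R4: moderate=0.16, hot=0.76; AND[min(a, b)] → w = 0.16
R5: hot=0.76, moderate=0.16, vacant=0.48; AND[min(a, b)] → w = 0.16
Rules with consequent 'large': {R1, R4} → strengths 0.14, 0.16
Aggregate via t-conorm [max(a, b)]: 0.16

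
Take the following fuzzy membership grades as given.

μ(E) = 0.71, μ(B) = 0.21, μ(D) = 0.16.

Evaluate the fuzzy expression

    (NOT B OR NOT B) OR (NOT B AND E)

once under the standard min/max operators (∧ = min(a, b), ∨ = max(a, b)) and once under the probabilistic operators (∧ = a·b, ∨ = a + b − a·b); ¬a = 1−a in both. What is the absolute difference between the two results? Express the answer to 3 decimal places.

Under standard min/max:
  NOT B = 1 − 0.21 = 0.79
  NOT B = 1 − 0.21 = 0.79
  NOT B OR NOT B = max(a, b) on (0.79, 0.79) = 0.79
  NOT B = 1 − 0.21 = 0.79
  NOT B AND E = min(a, b) on (0.79, 0.71) = 0.71
  (NOT B OR NOT B) OR (NOT B AND E) = max(a, b) on (0.79, 0.71) = 0.79
  → value = 0.7900
Under probabilistic:
  NOT B = 1 − 0.2100 = 0.7900
  NOT B = 1 − 0.2100 = 0.7900
  NOT B OR NOT B = a + b − a·b on (0.7900, 0.7900) = 0.9559
  NOT B = 1 − 0.2100 = 0.7900
  NOT B AND E = a·b on (0.7900, 0.7100) = 0.5609
  (NOT B OR NOT B) OR (NOT B AND E) = a + b − a·b on (0.9559, 0.5609) = 0.9806
  → value = 0.9806
|0.7900 − 0.9806| = 0.191

0.191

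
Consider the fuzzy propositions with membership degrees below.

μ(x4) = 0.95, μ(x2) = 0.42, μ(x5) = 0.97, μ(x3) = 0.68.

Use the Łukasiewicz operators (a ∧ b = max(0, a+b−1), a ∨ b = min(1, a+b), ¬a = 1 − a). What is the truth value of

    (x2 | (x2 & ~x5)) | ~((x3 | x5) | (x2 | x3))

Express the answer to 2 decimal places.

0.42

~x5 = 1 − 0.97 = 0.03
x2 & ~x5 = max(0, a+b−1) on (0.42, 0.03) = 0.00
x2 | (x2 & ~x5) = min(1, a+b) on (0.42, 0.00) = 0.42
x3 | x5 = min(1, a+b) on (0.68, 0.97) = 1.00
x2 | x3 = min(1, a+b) on (0.42, 0.68) = 1.00
(x3 | x5) | (x2 | x3) = min(1, a+b) on (1.00, 1.00) = 1.00
~((x3 | x5) | (x2 | x3)) = 1 − 1.00 = 0.00
(x2 | (x2 & ~x5)) | ~((x3 | x5) | (x2 | x3)) = min(1, a+b) on (0.42, 0.00) = 0.42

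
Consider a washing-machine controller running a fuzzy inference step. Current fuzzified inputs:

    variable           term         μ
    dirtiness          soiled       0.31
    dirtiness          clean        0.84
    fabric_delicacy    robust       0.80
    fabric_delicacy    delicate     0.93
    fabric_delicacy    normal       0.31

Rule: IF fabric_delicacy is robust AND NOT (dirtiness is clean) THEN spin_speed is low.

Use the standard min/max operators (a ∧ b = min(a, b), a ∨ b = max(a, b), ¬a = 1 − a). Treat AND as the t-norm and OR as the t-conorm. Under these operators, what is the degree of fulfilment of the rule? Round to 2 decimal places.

0.16

firing strength: robust=0.80, ¬clean=1−0.84=0.16; AND[min(a, b)] → w = 0.16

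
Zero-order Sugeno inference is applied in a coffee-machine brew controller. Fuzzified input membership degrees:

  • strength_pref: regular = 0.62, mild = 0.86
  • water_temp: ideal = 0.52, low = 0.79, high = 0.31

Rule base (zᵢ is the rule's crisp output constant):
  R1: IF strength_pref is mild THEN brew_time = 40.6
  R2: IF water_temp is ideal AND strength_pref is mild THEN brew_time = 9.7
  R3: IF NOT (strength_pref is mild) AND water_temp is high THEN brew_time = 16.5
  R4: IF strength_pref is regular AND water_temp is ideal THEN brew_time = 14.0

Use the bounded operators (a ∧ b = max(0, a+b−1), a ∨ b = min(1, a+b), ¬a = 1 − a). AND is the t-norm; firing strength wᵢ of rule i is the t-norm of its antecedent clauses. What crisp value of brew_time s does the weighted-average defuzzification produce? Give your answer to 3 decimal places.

R1 (z=40.6): mild=0.86 → w = 0.86
R2 (z=9.7): ideal=0.52, mild=0.86; AND[max(0, a+b−1)] → w = 0.38
R3 (z=16.5): ¬mild=1−0.86=0.14, high=0.31; AND[max(0, a+b−1)] → w = 0.00
R4 (z=14.0): regular=0.62, ideal=0.52; AND[max(0, a+b−1)] → w = 0.14
Weighted average = (0.86·40.6 + 0.38·9.7 + 0.00·16.5 + 0.14·14.0) / (0.86 + 0.38 + 0.00 + 0.14)
  = 40.5620 / 1.3800 = 29.393

29.393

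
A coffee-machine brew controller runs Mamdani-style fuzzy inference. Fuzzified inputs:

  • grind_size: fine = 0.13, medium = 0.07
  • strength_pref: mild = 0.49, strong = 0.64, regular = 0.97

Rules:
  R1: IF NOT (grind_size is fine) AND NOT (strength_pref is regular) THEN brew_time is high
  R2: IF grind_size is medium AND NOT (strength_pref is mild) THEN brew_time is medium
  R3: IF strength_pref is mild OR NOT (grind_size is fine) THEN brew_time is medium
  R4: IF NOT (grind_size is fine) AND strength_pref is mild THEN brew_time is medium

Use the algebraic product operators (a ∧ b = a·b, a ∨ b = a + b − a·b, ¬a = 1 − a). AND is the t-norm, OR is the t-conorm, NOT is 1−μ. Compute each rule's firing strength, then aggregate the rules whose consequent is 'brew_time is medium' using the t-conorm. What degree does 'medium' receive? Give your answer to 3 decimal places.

R1: ¬fine=1−0.13=0.87, ¬regular=1−0.97=0.03; AND[a·b] → w = 0.0261
R2: medium=0.07, ¬mild=1−0.49=0.51; AND[a·b] → w = 0.0357
R3: mild=0.49, ¬fine=1−0.13=0.87; OR[a + b − a·b] → w = 0.9337
R4: ¬fine=1−0.13=0.87, mild=0.49; AND[a·b] → w = 0.4263
Rules with consequent 'medium': {R2, R3, R4} → strengths 0.0357, 0.9337, 0.4263
Aggregate via t-conorm [a + b − a·b]: 0.9633

0.963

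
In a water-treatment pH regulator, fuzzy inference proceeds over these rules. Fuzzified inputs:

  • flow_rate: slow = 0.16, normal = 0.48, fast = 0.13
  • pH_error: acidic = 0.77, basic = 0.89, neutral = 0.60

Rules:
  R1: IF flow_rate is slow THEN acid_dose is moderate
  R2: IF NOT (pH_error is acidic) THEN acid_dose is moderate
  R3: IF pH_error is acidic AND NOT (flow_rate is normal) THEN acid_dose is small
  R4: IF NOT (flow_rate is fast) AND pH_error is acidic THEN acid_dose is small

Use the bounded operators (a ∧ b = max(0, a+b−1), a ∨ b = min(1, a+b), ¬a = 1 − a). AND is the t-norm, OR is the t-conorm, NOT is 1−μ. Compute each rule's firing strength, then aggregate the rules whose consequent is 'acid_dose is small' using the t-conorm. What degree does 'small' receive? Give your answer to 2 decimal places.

R1: slow=0.16 → w = 0.16
R2: ¬acidic=1−0.77=0.23 → w = 0.23
R3: acidic=0.77, ¬normal=1−0.48=0.52; AND[max(0, a+b−1)] → w = 0.29
R4: ¬fast=1−0.13=0.87, acidic=0.77; AND[max(0, a+b−1)] → w = 0.64
Rules with consequent 'small': {R3, R4} → strengths 0.29, 0.64
Aggregate via t-conorm [min(1, a+b)]: 0.93

0.93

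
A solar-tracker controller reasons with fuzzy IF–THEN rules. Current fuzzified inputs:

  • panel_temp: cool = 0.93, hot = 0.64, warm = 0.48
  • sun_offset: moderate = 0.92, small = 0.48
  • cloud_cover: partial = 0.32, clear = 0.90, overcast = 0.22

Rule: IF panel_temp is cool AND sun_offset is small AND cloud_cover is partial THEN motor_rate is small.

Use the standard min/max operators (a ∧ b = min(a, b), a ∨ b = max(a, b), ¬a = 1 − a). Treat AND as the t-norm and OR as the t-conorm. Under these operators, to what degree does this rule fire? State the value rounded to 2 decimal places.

0.32

firing strength: cool=0.93, small=0.48, partial=0.32; AND[min(a, b)] → w = 0.32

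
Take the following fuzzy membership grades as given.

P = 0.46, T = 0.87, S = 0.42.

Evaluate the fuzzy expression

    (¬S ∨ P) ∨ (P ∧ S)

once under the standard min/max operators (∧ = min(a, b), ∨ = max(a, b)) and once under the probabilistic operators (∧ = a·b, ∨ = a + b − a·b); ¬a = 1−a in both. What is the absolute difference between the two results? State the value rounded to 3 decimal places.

0.237

Under standard min/max:
  ¬S = 1 − 0.42 = 0.58
  ¬S ∨ P = max(a, b) on (0.58, 0.46) = 0.58
  P ∧ S = min(a, b) on (0.46, 0.42) = 0.42
  (¬S ∨ P) ∨ (P ∧ S) = max(a, b) on (0.58, 0.42) = 0.58
  → value = 0.5800
Under probabilistic:
  ¬S = 1 − 0.4200 = 0.5800
  ¬S ∨ P = a + b − a·b on (0.5800, 0.4600) = 0.7732
  P ∧ S = a·b on (0.4600, 0.4200) = 0.1932
  (¬S ∨ P) ∨ (P ∧ S) = a + b − a·b on (0.7732, 0.1932) = 0.8170
  → value = 0.8170
|0.5800 − 0.8170| = 0.237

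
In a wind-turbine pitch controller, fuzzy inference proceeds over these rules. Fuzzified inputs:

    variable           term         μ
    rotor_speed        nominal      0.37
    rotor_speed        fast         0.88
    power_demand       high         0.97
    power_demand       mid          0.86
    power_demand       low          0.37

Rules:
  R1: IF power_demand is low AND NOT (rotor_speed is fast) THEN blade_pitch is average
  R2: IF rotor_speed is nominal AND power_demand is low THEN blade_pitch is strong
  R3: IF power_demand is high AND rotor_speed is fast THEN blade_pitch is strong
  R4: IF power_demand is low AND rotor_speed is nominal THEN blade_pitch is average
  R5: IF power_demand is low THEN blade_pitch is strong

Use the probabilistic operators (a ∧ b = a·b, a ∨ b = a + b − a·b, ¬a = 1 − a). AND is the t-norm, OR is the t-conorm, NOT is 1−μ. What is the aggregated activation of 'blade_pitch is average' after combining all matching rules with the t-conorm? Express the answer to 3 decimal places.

0.175

R1: low=0.37, ¬fast=1−0.88=0.12; AND[a·b] → w = 0.0444
R2: nominal=0.37, low=0.37; AND[a·b] → w = 0.1369
R3: high=0.97, fast=0.88; AND[a·b] → w = 0.8536
R4: low=0.37, nominal=0.37; AND[a·b] → w = 0.1369
R5: low=0.37 → w = 0.3700
Rules with consequent 'average': {R1, R4} → strengths 0.0444, 0.1369
Aggregate via t-conorm [a + b − a·b]: 0.1752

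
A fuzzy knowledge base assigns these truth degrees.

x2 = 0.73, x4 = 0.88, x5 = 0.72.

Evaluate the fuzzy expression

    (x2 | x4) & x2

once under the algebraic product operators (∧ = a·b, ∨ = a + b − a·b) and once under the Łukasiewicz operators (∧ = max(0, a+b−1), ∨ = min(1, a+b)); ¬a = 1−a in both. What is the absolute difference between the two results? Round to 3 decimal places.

0.024

Under algebraic product:
  x2 | x4 = a + b − a·b on (0.7300, 0.8800) = 0.9676
  (x2 | x4) & x2 = a·b on (0.9676, 0.7300) = 0.7063
  → value = 0.7063
Under Łukasiewicz:
  x2 | x4 = min(1, a+b) on (0.73, 0.88) = 1.00
  (x2 | x4) & x2 = max(0, a+b−1) on (1.00, 0.73) = 0.73
  → value = 0.7300
|0.7063 − 0.7300| = 0.024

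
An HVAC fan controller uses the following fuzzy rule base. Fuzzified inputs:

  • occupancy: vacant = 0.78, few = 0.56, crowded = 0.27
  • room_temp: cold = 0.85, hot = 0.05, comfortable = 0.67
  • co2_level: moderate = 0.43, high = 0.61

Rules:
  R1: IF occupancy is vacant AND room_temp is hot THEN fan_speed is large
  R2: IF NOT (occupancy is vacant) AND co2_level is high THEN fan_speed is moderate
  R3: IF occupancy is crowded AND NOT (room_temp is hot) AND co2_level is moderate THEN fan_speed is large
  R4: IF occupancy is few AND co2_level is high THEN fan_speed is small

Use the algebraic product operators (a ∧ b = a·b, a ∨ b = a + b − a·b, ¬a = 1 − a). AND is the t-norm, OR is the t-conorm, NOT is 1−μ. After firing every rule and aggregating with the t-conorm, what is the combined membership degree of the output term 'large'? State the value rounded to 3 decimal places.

R1: vacant=0.78, hot=0.05; AND[a·b] → w = 0.0390
R2: ¬vacant=1−0.78=0.22, high=0.61; AND[a·b] → w = 0.1342
R3: crowded=0.27, ¬hot=1−0.05=0.95, moderate=0.43; AND[a·b] → w = 0.1103
R4: few=0.56, high=0.61; AND[a·b] → w = 0.3416
Rules with consequent 'large': {R1, R3} → strengths 0.0390, 0.1103
Aggregate via t-conorm [a + b − a·b]: 0.1450

0.145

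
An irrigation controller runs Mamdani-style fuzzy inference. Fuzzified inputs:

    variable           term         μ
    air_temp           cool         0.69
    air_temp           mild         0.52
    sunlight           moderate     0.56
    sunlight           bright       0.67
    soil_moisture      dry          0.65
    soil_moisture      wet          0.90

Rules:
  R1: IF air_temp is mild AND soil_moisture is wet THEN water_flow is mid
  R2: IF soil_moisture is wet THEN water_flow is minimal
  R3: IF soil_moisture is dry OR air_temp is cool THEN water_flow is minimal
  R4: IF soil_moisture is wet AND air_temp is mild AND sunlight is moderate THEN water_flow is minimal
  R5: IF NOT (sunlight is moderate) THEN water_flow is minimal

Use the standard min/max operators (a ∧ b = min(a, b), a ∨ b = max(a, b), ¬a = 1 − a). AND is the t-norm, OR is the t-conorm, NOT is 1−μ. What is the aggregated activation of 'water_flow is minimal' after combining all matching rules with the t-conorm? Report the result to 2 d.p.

0.90

R1: mild=0.52, wet=0.90; AND[min(a, b)] → w = 0.52
R2: wet=0.90 → w = 0.90
R3: dry=0.65, cool=0.69; OR[max(a, b)] → w = 0.69
R4: wet=0.90, mild=0.52, moderate=0.56; AND[min(a, b)] → w = 0.52
R5: ¬moderate=1−0.56=0.44 → w = 0.44
Rules with consequent 'minimal': {R2, R3, R4, R5} → strengths 0.90, 0.69, 0.52, 0.44
Aggregate via t-conorm [max(a, b)]: 0.90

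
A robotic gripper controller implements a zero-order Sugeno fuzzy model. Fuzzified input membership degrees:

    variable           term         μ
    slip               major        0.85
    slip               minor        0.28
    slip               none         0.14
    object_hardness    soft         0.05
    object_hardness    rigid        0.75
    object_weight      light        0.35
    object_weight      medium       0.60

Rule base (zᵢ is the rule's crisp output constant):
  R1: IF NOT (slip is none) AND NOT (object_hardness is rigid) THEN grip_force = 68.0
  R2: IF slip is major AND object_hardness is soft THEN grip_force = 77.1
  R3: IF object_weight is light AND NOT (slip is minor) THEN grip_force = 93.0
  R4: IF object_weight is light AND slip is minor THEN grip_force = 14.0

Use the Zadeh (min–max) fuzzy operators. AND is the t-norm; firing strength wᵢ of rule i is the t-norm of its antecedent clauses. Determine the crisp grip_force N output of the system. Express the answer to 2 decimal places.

61.64

R1 (z=68.0): ¬none=1−0.14=0.86, ¬rigid=1−0.75=0.25; AND[min(a, b)] → w = 0.25
R2 (z=77.1): major=0.85, soft=0.05; AND[min(a, b)] → w = 0.05
R3 (z=93.0): light=0.35, ¬minor=1−0.28=0.72; AND[min(a, b)] → w = 0.35
R4 (z=14.0): light=0.35, minor=0.28; AND[min(a, b)] → w = 0.28
Weighted average = (0.25·68.0 + 0.05·77.1 + 0.35·93.0 + 0.28·14.0) / (0.25 + 0.05 + 0.35 + 0.28)
  = 57.3250 / 0.9300 = 61.64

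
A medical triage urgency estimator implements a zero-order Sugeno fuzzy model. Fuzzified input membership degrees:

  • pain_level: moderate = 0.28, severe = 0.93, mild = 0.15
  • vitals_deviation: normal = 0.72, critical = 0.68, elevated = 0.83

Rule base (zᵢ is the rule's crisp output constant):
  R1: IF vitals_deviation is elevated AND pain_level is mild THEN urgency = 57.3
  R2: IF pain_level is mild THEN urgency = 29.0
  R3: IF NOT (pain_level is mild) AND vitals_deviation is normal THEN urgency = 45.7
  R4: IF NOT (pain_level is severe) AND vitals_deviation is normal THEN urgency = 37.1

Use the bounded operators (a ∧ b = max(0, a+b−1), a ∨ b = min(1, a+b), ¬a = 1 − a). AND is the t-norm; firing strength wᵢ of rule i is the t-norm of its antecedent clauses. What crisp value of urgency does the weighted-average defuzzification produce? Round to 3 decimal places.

R1 (z=57.3): elevated=0.83, mild=0.15; AND[max(0, a+b−1)] → w = 0.00
R2 (z=29.0): mild=0.15 → w = 0.15
R3 (z=45.7): ¬mild=1−0.15=0.85, normal=0.72; AND[max(0, a+b−1)] → w = 0.57
R4 (z=37.1): ¬severe=1−0.93=0.07, normal=0.72; AND[max(0, a+b−1)] → w = 0.00
Weighted average = (0.00·57.3 + 0.15·29.0 + 0.57·45.7 + 0.00·37.1) / (0.00 + 0.15 + 0.57 + 0.00)
  = 30.3990 / 0.7200 = 42.221

42.221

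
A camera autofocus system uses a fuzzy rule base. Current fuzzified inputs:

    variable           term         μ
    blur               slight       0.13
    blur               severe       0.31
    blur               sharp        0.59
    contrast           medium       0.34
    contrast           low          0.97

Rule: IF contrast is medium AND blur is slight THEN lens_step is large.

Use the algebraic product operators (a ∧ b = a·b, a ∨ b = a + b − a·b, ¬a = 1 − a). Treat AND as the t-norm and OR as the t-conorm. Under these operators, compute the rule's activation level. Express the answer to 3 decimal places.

firing strength: medium=0.34, slight=0.13; AND[a·b] → w = 0.0442

0.044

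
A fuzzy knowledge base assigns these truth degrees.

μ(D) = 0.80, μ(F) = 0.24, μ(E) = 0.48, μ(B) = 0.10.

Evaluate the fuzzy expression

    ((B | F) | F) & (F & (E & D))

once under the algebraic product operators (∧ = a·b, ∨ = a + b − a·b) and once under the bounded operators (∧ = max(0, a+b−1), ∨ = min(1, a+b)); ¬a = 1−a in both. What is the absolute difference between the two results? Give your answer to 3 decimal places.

Under algebraic product:
  B | F = a + b − a·b on (0.1000, 0.2400) = 0.3160
  (B | F) | F = a + b − a·b on (0.3160, 0.2400) = 0.4802
  E & D = a·b on (0.4800, 0.8000) = 0.3840
  F & (E & D) = a·b on (0.2400, 0.3840) = 0.0922
  ((B | F) | F) & (F & (E & D)) = a·b on (0.4802, 0.0922) = 0.0443
  → value = 0.0443
Under bounded:
  B | F = min(1, a+b) on (0.10, 0.24) = 0.34
  (B | F) | F = min(1, a+b) on (0.34, 0.24) = 0.58
  E & D = max(0, a+b−1) on (0.48, 0.80) = 0.28
  F & (E & D) = max(0, a+b−1) on (0.24, 0.28) = 0.00
  ((B | F) | F) & (F & (E & D)) = max(0, a+b−1) on (0.58, 0.00) = 0.00
  → value = 0.0000
|0.0443 − 0.0000| = 0.044

0.044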